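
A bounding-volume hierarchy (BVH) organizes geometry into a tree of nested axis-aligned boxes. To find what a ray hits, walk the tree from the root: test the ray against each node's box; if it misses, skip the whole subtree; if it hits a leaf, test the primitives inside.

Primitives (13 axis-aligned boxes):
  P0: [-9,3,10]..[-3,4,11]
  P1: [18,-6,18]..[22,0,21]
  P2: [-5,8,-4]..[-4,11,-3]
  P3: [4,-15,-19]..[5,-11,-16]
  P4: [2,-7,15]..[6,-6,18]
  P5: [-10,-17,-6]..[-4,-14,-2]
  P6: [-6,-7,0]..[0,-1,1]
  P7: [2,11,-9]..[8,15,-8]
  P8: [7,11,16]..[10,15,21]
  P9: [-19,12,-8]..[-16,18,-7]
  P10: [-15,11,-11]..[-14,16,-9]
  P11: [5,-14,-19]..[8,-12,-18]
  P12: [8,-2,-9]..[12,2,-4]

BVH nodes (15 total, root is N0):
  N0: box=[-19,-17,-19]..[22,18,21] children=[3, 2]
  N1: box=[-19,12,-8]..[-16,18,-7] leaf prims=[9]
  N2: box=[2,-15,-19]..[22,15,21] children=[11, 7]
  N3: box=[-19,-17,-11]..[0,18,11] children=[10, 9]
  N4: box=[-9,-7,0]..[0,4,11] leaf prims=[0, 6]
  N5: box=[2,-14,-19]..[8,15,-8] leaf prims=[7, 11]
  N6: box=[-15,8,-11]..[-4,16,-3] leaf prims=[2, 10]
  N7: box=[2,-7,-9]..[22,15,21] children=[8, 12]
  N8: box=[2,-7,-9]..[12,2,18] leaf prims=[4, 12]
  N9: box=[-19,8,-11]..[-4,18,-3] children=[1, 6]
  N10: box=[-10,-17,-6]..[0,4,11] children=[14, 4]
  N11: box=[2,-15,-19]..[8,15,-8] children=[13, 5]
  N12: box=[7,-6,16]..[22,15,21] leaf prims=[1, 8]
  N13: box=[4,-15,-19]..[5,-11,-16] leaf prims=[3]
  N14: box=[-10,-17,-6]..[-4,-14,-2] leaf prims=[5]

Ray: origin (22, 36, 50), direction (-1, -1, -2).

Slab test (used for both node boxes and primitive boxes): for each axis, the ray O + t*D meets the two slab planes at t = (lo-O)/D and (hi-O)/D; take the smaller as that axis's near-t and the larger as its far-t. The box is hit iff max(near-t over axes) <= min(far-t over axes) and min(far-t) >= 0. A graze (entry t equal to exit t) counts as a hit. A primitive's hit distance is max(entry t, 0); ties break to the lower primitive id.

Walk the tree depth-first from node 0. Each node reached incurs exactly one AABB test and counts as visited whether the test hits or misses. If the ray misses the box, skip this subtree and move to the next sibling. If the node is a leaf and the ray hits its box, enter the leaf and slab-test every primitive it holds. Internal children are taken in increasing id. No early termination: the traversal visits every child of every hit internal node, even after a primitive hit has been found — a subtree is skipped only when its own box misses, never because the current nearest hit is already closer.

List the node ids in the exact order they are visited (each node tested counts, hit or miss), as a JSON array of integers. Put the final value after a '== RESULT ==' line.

Trace the traversal:
N0 x:[0,41] y:[18,53] z:[29/2,69/2] -> hit [18,69/2], descend [2, 3]
  N2 x:[0,20] y:[21,51] z:[29/2,69/2] -> miss, prune
  N3 x:[22,41] y:[18,53] z:[39/2,61/2] -> hit [22,61/2], descend [9, 10]
    N9 x:[26,41] y:[18,28] z:[53/2,61/2] -> hit [53/2,28], descend [1, 6]
      N1 x:[38,41] y:[18,24] z:[57/2,29] -> miss, prune
      N6 x:[26,37] y:[20,28] z:[53/2,61/2] -> hit [53/2,28] leaf, test {P2@t=53/2, P10(miss)}
    N10 x:[22,32] y:[32,53] z:[39/2,28] -> miss, prune

Visited [0, 2, 3, 9, 1, 6, 10]. Tests: 7 box, 1 leaf. Nearest: P2.

== RESULT ==
[0, 2, 3, 9, 1, 6, 10]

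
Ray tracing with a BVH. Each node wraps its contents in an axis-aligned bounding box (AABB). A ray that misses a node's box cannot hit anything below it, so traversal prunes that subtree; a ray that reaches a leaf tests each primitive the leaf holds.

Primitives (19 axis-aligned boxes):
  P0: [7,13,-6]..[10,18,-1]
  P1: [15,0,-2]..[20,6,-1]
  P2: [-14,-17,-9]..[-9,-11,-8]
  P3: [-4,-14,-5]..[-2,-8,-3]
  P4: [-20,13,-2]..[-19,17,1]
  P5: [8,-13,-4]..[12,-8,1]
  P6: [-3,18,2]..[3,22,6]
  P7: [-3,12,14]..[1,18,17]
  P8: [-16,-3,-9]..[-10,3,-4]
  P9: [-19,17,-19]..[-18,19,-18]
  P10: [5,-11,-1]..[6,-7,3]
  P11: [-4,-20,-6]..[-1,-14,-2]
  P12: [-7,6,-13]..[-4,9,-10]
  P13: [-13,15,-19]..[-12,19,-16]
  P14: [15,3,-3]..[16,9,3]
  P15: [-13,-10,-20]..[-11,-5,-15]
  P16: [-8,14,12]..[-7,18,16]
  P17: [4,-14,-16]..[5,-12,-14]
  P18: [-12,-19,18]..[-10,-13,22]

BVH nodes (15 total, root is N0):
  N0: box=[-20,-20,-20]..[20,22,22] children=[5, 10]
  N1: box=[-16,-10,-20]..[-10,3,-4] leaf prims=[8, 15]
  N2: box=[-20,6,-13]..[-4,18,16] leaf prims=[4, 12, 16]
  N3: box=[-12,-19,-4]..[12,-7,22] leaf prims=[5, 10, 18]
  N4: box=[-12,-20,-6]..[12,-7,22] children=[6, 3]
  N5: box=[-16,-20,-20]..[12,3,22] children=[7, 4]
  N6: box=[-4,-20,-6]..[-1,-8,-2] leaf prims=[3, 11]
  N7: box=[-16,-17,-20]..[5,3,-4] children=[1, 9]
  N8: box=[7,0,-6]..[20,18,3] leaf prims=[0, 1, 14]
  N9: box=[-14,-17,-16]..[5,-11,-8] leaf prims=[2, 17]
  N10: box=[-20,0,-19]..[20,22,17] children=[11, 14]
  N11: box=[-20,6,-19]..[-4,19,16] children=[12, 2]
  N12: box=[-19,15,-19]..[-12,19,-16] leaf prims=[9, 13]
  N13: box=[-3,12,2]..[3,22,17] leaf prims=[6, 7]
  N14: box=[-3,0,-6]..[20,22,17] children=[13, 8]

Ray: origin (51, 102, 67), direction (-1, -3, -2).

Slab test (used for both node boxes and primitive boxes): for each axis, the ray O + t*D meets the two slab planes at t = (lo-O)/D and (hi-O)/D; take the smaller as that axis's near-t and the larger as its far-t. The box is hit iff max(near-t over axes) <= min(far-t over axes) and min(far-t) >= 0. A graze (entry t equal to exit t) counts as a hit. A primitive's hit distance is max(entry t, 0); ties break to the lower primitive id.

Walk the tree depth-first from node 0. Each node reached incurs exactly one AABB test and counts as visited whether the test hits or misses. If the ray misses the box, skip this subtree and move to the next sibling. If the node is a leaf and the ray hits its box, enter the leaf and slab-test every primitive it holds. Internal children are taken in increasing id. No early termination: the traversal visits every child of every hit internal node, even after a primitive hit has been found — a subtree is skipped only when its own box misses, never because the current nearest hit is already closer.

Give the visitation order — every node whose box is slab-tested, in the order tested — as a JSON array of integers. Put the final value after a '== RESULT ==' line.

Trace the traversal:
N0 x:[31,71] y:[80/3,122/3] z:[45/2,87/2] -> hit [31,122/3], descend [5, 10]
  N5 x:[39,67] y:[33,122/3] z:[45/2,87/2] -> hit [39,122/3], descend [4, 7]
    N4 x:[39,63] y:[109/3,122/3] z:[45/2,73/2] -> miss, prune
    N7 x:[46,67] y:[33,119/3] z:[71/2,87/2] -> miss, prune
  N10 x:[31,71] y:[80/3,34] z:[25,43] -> hit [31,34], descend [11, 14]
    N11 x:[55,71] y:[83/3,32] z:[51/2,43] -> miss, prune
    N14 x:[31,54] y:[80/3,34] z:[25,73/2] -> hit [31,34], descend [8, 13]
      N8 x:[31,44] y:[28,34] z:[32,73/2] -> hit [32,34] leaf, test {P0(miss), P1@t=34, P14(miss)}
      N13 x:[48,54] y:[80/3,30] z:[25,65/2] -> miss, prune

9 AABB tests over nodes [0, 5, 4, 7, 10, 11, 14, 8, 13]; 1 leaf entered; closest P1.

== RESULT ==
[0, 5, 4, 7, 10, 11, 14, 8, 13]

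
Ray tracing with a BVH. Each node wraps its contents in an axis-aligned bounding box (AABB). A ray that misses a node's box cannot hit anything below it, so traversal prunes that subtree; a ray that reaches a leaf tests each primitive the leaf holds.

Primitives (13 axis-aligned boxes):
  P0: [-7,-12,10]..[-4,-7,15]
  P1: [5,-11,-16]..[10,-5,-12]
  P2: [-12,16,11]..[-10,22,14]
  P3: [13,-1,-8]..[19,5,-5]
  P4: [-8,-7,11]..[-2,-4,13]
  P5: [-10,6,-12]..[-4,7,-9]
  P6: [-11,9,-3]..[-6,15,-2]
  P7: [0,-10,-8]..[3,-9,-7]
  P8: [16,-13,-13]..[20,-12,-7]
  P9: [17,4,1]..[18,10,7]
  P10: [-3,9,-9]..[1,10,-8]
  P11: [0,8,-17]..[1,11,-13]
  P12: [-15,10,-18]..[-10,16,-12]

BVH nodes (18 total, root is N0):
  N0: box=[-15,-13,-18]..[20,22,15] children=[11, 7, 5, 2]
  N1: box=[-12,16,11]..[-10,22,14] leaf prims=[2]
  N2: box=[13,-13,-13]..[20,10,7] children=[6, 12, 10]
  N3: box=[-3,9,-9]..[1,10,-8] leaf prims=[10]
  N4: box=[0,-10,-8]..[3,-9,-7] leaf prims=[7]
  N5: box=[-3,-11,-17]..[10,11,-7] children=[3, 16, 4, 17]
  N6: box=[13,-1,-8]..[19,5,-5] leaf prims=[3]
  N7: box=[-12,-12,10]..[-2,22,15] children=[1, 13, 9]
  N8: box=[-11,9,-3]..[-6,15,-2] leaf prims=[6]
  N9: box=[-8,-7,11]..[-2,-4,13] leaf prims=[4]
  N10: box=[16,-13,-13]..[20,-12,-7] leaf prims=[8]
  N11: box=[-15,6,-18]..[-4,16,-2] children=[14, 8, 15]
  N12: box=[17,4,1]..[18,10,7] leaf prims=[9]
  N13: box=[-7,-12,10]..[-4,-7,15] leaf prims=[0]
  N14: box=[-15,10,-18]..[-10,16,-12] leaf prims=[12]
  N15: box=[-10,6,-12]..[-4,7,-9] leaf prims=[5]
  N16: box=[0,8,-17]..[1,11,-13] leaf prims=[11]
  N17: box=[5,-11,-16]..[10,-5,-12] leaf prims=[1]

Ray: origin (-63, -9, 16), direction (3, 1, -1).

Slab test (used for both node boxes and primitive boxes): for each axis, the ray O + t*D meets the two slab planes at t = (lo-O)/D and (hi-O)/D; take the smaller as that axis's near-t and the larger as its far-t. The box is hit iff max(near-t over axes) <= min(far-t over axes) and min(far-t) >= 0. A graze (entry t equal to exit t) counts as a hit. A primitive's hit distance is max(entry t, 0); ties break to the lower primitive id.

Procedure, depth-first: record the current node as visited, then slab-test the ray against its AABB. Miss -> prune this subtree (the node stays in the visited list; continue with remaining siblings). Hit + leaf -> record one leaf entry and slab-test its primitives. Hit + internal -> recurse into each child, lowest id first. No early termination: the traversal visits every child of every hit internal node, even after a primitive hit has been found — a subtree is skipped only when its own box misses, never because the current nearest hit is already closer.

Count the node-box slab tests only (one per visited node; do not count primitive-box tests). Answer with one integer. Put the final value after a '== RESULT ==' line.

Traverse from the root:
N0 x:[16,83/3] y:[-4,31] z:[1,34] -> hit [16,83/3], descend [2, 5, 7, 11]
  N2 x:[76/3,83/3] y:[-4,19] z:[9,29] -> miss, prune
  N5 x:[20,73/3] y:[-2,20] z:[23,33] -> miss, prune
  N7 x:[17,61/3] y:[-3,31] z:[1,6] -> miss, prune
  N11 x:[16,59/3] y:[15,25] z:[18,34] -> hit [18,59/3], descend [8, 14, 15]
    N8 x:[52/3,19] y:[18,24] z:[18,19] -> hit [18,19] leaf, test {P6@t=18}
    N14 x:[16,53/3] y:[19,25] z:[28,34] -> miss, prune
    N15 x:[53/3,59/3] y:[15,16] z:[25,28] -> miss, prune

8 AABB tests over nodes [0, 2, 5, 7, 11, 8, 14, 15]; 1 leaf entered; closest P6.

== RESULT ==
8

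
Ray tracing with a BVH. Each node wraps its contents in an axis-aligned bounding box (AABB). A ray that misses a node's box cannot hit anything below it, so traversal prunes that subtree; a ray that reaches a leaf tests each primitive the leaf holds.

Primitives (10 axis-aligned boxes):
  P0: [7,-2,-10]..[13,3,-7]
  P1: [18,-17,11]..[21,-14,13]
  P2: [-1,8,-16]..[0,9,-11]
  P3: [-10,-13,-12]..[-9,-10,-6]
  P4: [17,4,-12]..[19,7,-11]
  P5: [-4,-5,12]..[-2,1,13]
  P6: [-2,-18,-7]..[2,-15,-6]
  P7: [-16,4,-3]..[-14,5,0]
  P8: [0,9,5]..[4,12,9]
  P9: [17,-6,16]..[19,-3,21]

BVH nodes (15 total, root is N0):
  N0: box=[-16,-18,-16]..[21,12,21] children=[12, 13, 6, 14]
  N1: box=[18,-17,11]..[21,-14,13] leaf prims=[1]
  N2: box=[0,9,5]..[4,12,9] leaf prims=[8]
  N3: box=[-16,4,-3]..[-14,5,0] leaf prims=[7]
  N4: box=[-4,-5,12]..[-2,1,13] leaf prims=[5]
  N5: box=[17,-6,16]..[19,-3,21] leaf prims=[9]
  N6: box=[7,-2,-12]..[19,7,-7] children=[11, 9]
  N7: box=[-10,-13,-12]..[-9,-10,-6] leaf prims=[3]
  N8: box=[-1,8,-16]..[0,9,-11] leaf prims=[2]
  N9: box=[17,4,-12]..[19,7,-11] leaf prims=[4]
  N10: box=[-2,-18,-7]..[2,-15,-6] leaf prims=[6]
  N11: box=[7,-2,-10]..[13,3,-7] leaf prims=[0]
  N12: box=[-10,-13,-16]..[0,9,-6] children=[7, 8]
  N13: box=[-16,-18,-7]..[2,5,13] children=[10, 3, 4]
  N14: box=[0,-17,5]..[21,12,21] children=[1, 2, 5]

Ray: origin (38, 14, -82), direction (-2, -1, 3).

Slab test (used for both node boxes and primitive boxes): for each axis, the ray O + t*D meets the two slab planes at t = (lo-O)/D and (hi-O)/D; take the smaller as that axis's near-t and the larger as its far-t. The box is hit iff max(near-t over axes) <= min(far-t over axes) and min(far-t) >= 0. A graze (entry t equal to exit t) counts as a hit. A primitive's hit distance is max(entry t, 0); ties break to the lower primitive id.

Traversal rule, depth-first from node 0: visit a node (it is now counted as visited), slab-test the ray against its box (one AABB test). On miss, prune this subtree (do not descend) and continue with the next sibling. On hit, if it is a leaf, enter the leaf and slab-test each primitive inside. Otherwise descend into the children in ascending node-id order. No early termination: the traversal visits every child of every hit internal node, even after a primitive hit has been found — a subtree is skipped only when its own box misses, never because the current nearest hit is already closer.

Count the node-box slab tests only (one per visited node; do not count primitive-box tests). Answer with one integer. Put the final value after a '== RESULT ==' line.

Trace the traversal:
N0 x:[17/2,27] y:[2,32] z:[22,103/3] -> hit [22,27], descend [6, 12, 13, 14]
  N6 x:[19/2,31/2] y:[7,16] z:[70/3,25] -> miss, prune
  N12 x:[19,24] y:[5,27] z:[22,76/3] -> hit [22,24], descend [7, 8]
    N7 x:[47/2,24] y:[24,27] z:[70/3,76/3] -> hit [24,24] leaf, test {P3@t=24}
    N8 x:[19,39/2] y:[5,6] z:[22,71/3] -> miss, prune
  N13 x:[18,27] y:[9,32] z:[25,95/3] -> hit [25,27], descend [3, 4, 10]
    N3 x:[26,27] y:[9,10] z:[79/3,82/3] -> miss, prune
    N4 x:[20,21] y:[13,19] z:[94/3,95/3] -> miss, prune
    N10 x:[18,20] y:[29,32] z:[25,76/3] -> miss, prune
  N14 x:[17/2,19] y:[2,31] z:[29,103/3] -> miss, prune

Summary -> nodes [0, 6, 12, 7, 8, 13, 3, 4, 10, 14]; box-tests=10; leaf-entries=1; first=P3

== RESULT ==
10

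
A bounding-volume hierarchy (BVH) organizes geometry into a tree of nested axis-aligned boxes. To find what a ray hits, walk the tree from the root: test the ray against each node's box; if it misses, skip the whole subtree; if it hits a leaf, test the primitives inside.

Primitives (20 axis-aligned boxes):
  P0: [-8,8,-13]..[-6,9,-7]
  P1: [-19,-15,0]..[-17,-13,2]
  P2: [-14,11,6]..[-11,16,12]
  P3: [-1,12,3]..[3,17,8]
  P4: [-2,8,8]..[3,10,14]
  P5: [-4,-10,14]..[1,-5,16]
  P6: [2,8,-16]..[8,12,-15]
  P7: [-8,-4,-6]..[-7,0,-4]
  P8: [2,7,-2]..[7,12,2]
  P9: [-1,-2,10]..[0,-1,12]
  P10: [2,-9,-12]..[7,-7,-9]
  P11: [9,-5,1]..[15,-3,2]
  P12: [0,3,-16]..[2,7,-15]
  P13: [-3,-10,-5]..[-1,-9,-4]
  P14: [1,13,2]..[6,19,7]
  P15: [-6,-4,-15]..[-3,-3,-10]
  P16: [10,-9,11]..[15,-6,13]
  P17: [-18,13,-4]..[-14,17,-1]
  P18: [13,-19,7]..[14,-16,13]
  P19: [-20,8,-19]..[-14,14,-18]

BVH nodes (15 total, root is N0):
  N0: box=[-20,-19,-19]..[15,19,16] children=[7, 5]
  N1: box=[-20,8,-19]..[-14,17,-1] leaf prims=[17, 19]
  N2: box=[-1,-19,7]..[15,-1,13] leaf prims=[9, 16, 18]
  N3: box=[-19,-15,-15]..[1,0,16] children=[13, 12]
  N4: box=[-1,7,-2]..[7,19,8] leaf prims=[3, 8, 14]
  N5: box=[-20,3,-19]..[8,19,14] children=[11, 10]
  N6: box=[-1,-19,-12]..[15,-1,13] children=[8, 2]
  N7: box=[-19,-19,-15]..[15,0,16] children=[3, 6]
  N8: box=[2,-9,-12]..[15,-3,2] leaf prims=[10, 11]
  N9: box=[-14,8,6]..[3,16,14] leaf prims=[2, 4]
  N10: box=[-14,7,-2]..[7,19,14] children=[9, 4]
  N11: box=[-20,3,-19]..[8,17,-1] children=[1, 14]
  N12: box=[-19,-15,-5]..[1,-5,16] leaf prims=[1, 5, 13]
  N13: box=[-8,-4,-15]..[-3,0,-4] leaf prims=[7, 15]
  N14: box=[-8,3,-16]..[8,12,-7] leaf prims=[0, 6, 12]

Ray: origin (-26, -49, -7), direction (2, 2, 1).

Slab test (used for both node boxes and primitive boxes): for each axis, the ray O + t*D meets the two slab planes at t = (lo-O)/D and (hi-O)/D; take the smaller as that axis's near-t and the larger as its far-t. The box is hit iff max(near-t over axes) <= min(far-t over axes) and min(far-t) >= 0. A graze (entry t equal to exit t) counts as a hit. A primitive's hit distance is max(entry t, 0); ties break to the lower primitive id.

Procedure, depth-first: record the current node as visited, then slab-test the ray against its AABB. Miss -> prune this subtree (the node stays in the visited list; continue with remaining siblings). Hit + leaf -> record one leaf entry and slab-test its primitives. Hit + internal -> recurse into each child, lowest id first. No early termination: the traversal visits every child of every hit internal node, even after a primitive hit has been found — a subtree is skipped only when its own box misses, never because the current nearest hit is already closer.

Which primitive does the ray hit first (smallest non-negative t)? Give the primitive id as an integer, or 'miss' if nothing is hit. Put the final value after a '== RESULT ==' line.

Trace the traversal:
N0 x:[3,41/2] y:[15,34] z:[-12,23] -> hit [15,41/2], descend [5, 7]
  N5 x:[3,17] y:[26,34] z:[-12,21] -> miss, prune
  N7 x:[7/2,41/2] y:[15,49/2] z:[-8,23] -> hit [15,41/2], descend [3, 6]
    N3 x:[7/2,27/2] y:[17,49/2] z:[-8,23] -> miss, prune
    N6 x:[25/2,41/2] y:[15,24] z:[-5,20] -> hit [15,20], descend [2, 8]
      N2 x:[25/2,41/2] y:[15,24] z:[14,20] -> hit [15,20] leaf, test {P9(miss), P16@t=20, P18(miss)}
      N8 x:[14,41/2] y:[20,23] z:[-5,9] -> miss, prune

order=[0, 5, 7, 3, 6, 2, 8]  |boxes|=7  |leaves|=1  hit=P16

== RESULT ==
16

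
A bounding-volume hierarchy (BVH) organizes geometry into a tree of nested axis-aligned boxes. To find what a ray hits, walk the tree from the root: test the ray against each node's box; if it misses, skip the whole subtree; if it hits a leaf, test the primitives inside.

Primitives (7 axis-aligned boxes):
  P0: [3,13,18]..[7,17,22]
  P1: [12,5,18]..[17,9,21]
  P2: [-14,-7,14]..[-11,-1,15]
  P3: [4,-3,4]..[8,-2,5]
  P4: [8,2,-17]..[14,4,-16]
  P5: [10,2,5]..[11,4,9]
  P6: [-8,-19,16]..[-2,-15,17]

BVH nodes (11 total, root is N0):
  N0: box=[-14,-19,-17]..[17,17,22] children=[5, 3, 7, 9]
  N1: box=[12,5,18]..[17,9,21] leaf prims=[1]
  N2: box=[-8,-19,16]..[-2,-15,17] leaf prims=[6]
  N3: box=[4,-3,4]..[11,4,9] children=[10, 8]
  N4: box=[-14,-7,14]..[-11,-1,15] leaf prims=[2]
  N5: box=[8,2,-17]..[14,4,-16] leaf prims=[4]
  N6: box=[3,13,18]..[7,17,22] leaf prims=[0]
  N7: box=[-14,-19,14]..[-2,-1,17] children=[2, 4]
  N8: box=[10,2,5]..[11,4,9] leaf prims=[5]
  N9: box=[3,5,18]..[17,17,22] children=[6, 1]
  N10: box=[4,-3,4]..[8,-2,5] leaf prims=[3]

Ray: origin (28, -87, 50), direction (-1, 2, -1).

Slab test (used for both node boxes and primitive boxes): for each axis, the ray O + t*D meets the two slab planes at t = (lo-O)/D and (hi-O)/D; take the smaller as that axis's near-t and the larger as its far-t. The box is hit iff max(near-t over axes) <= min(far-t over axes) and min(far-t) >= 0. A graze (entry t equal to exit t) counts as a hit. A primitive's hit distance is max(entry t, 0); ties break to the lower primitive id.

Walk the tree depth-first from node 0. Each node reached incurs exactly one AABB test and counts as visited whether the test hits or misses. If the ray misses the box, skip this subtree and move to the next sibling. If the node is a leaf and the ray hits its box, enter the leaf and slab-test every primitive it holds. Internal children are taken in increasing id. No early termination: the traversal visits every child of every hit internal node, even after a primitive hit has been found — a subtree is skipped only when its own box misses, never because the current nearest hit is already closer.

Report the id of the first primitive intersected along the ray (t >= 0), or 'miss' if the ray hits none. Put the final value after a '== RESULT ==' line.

Traverse from the root:
N0 x:[11,42] y:[34,52] z:[28,67] -> hit [34,42], descend [3, 5, 7, 9]
  N3 x:[17,24] y:[42,91/2] z:[41,46] -> miss, prune
  N5 x:[14,20] y:[89/2,91/2] z:[66,67] -> miss, prune
  N7 x:[30,42] y:[34,43] z:[33,36] -> hit [34,36], descend [2, 4]
    N2 x:[30,36] y:[34,36] z:[33,34] -> hit [34,34] leaf, test {P6@t=34}
    N4 x:[39,42] y:[40,43] z:[35,36] -> miss, prune
  N9 x:[11,25] y:[46,52] z:[28,32] -> miss, prune

order=[0, 3, 5, 7, 2, 4, 9]  |boxes|=7  |leaves|=1  hit=P6

== RESULT ==
6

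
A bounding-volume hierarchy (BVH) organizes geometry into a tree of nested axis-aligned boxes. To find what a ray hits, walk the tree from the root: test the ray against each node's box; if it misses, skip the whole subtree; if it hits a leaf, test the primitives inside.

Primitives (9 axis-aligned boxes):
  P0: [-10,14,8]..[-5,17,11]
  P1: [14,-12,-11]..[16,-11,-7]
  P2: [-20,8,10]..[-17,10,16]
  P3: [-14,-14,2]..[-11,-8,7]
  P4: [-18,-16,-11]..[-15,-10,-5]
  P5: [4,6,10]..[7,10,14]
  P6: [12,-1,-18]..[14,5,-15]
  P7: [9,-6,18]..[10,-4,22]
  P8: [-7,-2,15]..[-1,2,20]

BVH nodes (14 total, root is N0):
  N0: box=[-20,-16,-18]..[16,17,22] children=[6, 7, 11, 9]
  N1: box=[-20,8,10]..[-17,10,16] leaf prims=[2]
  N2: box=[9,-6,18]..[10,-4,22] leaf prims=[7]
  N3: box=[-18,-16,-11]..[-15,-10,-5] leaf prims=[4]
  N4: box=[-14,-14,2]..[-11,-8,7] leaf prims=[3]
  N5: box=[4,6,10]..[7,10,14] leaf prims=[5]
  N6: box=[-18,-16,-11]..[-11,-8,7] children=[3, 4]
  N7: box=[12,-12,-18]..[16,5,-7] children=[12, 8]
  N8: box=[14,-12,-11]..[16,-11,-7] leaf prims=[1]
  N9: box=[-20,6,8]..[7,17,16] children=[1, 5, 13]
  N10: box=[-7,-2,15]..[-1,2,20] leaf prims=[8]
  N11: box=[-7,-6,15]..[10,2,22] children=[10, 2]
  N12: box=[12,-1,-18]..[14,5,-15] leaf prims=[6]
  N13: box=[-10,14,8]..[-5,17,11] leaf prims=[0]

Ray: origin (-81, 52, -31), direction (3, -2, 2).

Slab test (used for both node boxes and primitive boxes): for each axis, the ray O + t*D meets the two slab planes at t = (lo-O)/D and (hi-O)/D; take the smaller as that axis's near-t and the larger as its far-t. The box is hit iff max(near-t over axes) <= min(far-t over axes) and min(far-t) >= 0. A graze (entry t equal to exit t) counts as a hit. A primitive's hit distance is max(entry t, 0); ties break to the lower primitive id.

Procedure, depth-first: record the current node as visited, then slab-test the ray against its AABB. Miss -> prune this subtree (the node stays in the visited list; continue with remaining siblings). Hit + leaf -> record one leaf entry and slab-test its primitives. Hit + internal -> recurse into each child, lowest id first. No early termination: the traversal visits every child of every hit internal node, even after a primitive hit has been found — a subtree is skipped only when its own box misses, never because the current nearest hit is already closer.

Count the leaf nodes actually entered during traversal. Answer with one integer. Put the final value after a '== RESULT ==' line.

Trace the traversal:
N0 x:[61/3,97/3] y:[35/2,34] z:[13/2,53/2] -> hit [61/3,53/2], descend [6, 7, 9, 11]
  N6 x:[21,70/3] y:[30,34] z:[10,19] -> miss, prune
  N7 x:[31,97/3] y:[47/2,32] z:[13/2,12] -> miss, prune
  N9 x:[61/3,88/3] y:[35/2,23] z:[39/2,47/2] -> hit [61/3,23], descend [1, 5, 13]
    N1 x:[61/3,64/3] y:[21,22] z:[41/2,47/2] -> hit [21,64/3] leaf, test {P2@t=21}
    N5 x:[85/3,88/3] y:[21,23] z:[41/2,45/2] -> miss, prune
    N13 x:[71/3,76/3] y:[35/2,19] z:[39/2,21] -> miss, prune
  N11 x:[74/3,91/3] y:[25,29] z:[23,53/2] -> hit [25,53/2], descend [2, 10]
    N2 x:[30,91/3] y:[28,29] z:[49/2,53/2] -> miss, prune
    N10 x:[74/3,80/3] y:[25,27] z:[23,51/2] -> hit [25,51/2] leaf, test {P8@t=25}

Summary -> nodes [0, 6, 7, 9, 1, 5, 13, 11, 2, 10]; box-tests=10; leaf-entries=2; first=P2

== RESULT ==
2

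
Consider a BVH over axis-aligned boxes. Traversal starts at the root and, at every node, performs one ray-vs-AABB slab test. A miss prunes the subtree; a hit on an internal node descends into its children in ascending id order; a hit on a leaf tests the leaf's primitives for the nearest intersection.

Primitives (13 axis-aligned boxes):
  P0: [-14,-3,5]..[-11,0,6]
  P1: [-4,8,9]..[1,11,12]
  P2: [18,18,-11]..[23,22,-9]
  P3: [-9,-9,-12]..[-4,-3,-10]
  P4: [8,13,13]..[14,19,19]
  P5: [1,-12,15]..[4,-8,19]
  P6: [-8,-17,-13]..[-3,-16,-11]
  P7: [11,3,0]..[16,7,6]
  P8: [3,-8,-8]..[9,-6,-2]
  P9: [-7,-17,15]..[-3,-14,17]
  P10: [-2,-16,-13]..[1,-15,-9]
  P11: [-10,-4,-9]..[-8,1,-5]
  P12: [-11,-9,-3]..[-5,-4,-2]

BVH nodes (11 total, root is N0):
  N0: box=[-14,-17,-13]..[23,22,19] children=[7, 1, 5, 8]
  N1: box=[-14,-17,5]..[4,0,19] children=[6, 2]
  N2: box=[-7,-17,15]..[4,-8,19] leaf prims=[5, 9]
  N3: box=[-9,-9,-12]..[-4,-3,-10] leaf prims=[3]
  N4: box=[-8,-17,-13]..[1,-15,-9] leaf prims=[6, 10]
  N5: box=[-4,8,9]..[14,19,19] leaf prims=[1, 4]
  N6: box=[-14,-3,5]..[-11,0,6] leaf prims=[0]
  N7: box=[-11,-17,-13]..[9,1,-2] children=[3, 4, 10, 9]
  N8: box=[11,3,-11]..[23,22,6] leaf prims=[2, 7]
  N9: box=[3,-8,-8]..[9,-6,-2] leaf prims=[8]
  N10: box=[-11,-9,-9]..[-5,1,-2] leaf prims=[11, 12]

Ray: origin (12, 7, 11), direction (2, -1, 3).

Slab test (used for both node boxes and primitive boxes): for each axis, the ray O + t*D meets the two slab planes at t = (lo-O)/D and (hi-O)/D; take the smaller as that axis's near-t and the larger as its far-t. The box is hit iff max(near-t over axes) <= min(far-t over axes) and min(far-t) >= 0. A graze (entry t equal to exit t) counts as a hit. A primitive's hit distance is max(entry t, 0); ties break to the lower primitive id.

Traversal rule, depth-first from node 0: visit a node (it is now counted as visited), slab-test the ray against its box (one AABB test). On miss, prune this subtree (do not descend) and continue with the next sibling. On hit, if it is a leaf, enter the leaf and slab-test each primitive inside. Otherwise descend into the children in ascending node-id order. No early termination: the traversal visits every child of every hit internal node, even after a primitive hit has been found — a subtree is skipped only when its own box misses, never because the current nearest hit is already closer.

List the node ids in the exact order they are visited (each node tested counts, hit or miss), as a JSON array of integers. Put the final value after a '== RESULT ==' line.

Walk:
N0 x:[-13,11/2] y:[-15,24] z:[-8,8/3] -> hit [-8,8/3], descend [1, 5, 7, 8]
  N1 x:[-13,-4] y:[7,24] z:[-2,8/3] -> miss, prune
  N5 x:[-8,1] y:[-12,-1] z:[-2/3,8/3] -> miss, prune
  N7 x:[-23/2,-3/2] y:[6,24] z:[-8,-13/3] -> miss, prune
  N8 x:[-1/2,11/2] y:[-15,4] z:[-22/3,-5/3] -> miss, prune

Summary -> nodes [0, 1, 5, 7, 8]; box-tests=5; leaf-entries=0; first=miss

== RESULT ==
[0, 1, 5, 7, 8]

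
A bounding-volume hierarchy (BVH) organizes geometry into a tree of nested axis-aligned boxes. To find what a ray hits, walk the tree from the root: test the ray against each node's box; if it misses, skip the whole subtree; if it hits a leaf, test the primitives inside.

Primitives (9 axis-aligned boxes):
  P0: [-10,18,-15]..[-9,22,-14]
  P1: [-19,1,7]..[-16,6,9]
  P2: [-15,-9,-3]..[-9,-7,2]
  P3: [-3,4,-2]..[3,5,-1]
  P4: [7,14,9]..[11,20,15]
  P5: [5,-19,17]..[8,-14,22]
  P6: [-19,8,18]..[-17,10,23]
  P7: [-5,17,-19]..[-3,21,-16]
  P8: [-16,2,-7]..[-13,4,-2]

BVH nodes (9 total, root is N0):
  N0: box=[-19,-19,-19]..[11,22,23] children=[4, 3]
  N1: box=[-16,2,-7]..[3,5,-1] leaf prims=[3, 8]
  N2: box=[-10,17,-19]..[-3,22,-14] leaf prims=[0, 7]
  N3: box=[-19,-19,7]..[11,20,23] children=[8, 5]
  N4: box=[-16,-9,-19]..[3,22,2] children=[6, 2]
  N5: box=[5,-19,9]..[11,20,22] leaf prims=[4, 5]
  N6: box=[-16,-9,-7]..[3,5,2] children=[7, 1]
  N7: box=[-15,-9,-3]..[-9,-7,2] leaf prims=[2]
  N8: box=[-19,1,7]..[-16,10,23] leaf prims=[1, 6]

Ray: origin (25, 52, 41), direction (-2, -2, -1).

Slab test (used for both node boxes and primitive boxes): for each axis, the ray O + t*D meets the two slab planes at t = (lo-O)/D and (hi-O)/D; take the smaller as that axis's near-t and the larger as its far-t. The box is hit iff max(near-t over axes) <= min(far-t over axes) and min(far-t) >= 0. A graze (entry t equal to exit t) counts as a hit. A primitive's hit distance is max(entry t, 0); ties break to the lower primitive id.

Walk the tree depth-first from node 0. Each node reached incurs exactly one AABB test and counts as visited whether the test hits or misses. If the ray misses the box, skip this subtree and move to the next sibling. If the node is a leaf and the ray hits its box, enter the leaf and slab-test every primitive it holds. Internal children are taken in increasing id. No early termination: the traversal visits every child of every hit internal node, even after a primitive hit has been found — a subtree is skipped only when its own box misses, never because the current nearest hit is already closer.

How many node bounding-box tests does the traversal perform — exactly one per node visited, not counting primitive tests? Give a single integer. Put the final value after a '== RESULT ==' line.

Trace the traversal:
N0 x:[7,22] y:[15,71/2] z:[18,60] -> hit [18,22], descend [3, 4]
  N3 x:[7,22] y:[16,71/2] z:[18,34] -> hit [18,22], descend [5, 8]
    N5 x:[7,10] y:[16,71/2] z:[19,32] -> miss, prune
    N8 x:[41/2,22] y:[21,51/2] z:[18,34] -> hit [21,22] leaf, test {P1(miss), P6@t=21}
  N4 x:[11,41/2] y:[15,61/2] z:[39,60] -> miss, prune

order=[0, 3, 5, 8, 4]  |boxes|=5  |leaves|=1  hit=P6

== RESULT ==
5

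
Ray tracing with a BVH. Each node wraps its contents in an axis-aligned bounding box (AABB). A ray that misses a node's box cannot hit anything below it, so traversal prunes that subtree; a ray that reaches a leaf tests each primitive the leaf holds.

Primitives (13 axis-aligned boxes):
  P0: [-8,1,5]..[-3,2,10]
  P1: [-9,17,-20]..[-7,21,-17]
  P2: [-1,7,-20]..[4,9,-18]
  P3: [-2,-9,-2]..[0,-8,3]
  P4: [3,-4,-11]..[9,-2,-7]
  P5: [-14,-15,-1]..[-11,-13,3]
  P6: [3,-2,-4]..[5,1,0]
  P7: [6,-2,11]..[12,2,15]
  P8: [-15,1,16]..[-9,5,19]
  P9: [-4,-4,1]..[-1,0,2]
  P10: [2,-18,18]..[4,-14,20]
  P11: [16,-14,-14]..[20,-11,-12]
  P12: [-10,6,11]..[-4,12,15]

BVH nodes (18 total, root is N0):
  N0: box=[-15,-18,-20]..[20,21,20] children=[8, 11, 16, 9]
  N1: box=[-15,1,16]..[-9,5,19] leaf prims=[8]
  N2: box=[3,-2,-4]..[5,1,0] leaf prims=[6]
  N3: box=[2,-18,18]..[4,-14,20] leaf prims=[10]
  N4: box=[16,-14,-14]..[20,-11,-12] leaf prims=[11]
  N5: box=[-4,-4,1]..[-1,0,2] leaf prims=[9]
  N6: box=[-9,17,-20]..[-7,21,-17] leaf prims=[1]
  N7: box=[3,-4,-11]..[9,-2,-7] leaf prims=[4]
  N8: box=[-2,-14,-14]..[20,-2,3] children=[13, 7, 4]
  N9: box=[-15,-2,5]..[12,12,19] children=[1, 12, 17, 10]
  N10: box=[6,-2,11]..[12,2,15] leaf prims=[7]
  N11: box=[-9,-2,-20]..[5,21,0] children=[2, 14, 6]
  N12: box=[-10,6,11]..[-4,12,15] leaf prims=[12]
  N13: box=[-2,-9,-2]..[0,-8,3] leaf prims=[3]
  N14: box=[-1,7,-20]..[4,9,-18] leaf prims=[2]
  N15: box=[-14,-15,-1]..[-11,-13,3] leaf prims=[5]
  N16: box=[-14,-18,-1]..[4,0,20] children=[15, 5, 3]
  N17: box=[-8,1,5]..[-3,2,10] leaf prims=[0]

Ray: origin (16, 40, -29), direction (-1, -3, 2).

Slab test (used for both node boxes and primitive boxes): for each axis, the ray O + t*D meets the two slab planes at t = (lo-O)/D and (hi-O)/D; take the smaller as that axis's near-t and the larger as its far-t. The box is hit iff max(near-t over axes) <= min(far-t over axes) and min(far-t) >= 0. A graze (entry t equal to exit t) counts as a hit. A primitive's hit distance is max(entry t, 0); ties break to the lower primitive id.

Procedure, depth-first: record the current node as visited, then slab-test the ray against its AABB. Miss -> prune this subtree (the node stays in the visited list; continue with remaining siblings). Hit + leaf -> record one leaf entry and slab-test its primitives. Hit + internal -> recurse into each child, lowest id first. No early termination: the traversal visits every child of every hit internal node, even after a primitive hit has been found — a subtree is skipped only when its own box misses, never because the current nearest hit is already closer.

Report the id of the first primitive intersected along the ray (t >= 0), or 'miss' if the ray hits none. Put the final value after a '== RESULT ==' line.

Traverse from the root:
N0 x:[-4,31] y:[19/3,58/3] z:[9/2,49/2] -> hit [19/3,58/3], descend [8, 9, 11, 16]
  N8 x:[-4,18] y:[14,18] z:[15/2,16] -> hit [14,16], descend [4, 7, 13]
    N4 x:[-4,0] y:[17,18] z:[15/2,17/2] -> miss, prune
    N7 x:[7,13] y:[14,44/3] z:[9,11] -> miss, prune
    N13 x:[16,18] y:[16,49/3] z:[27/2,16] -> hit [16,16] leaf, test {P3@t=16}
  N9 x:[4,31] y:[28/3,14] z:[17,24] -> miss, prune
  N11 x:[11,25] y:[19/3,14] z:[9/2,29/2] -> hit [11,14], descend [2, 6, 14]
    N2 x:[11,13] y:[13,14] z:[25/2,29/2] -> hit [13,13] leaf, test {P6@t=13}
    N6 x:[23,25] y:[19/3,23/3] z:[9/2,6] -> miss, prune
    N14 x:[12,17] y:[31/3,11] z:[9/2,11/2] -> miss, prune
  N16 x:[12,30] y:[40/3,58/3] z:[14,49/2] -> hit [14,58/3], descend [3, 5, 15]
    N3 x:[12,14] y:[18,58/3] z:[47/2,49/2] -> miss, prune
    N5 x:[17,20] y:[40/3,44/3] z:[15,31/2] -> miss, prune
    N15 x:[27,30] y:[53/3,55/3] z:[14,16] -> miss, prune

Summary -> nodes [0, 8, 4, 7, 13, 9, 11, 2, 6, 14, 16, 3, 5, 15]; box-tests=14; leaf-entries=2; first=P6

== RESULT ==
6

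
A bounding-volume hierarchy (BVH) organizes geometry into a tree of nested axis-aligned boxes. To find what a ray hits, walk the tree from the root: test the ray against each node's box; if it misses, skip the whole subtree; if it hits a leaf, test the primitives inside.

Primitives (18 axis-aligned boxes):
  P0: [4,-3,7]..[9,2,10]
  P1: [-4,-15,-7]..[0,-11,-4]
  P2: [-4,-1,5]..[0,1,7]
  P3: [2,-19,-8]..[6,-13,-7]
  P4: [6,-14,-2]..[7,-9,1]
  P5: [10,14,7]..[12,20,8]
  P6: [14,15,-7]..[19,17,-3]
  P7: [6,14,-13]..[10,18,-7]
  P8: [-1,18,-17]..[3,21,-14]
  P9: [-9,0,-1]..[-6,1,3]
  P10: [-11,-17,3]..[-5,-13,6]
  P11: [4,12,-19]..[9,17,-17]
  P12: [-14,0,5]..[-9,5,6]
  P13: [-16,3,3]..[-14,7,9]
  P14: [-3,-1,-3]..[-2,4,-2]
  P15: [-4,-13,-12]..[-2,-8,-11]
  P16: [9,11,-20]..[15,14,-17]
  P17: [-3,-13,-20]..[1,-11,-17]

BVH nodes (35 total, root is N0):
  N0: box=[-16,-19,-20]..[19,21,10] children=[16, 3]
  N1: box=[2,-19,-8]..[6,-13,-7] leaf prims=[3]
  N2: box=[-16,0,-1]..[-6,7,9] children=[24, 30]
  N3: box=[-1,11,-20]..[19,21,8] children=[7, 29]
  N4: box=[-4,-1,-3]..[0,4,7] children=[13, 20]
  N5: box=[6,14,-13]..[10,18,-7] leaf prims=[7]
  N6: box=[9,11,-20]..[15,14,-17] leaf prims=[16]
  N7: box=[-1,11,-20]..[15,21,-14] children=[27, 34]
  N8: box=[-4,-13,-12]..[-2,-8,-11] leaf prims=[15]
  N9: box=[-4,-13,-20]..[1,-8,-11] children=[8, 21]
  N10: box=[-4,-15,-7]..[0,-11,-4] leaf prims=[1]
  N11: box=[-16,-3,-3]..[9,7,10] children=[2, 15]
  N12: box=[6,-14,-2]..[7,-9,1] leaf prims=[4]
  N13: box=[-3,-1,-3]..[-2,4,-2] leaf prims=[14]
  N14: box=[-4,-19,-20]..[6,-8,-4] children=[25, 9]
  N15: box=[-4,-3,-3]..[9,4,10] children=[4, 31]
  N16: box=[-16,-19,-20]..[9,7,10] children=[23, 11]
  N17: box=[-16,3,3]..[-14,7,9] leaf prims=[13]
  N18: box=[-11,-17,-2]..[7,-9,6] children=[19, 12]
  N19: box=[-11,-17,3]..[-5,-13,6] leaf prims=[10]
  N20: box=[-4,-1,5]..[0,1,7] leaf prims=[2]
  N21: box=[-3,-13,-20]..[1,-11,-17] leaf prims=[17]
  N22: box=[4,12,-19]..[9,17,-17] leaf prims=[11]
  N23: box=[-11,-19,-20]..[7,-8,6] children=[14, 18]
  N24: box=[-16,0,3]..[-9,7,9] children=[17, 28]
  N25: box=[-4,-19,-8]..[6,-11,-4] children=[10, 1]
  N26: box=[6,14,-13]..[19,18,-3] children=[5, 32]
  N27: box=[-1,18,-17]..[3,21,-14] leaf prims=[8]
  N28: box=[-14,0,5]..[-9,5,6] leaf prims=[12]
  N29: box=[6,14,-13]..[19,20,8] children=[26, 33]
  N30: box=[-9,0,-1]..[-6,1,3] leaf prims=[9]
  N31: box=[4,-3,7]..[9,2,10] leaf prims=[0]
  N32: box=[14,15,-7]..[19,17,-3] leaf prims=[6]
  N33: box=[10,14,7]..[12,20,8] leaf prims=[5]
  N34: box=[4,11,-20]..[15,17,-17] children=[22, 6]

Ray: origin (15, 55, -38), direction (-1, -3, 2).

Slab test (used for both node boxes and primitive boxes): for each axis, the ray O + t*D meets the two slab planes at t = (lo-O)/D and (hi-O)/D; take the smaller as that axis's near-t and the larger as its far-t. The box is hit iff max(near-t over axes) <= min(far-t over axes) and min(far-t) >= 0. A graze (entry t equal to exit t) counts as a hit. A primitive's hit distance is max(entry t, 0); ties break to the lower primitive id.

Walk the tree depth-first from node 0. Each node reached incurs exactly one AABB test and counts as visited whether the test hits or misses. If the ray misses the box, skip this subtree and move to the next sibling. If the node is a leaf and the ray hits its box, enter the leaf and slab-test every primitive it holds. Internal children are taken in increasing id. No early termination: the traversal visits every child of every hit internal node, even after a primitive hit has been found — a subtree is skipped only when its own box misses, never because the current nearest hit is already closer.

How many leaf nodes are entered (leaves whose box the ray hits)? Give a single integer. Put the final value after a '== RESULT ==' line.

Traverse from the root:
N0 x:[-4,31] y:[34/3,74/3] z:[9,24] -> hit [34/3,24], descend [3, 16]
  N3 x:[-4,16] y:[34/3,44/3] z:[9,23] -> hit [34/3,44/3], descend [7, 29]
    N7 x:[0,16] y:[34/3,44/3] z:[9,12] -> hit [34/3,12], descend [27, 34]
      N27 x:[12,16] y:[34/3,37/3] z:[21/2,12] -> hit [12,12] leaf, test {P8@t=12}
      N34 x:[0,11] y:[38/3,44/3] z:[9,21/2] -> miss, prune
    N29 x:[-4,9] y:[35/3,41/3] z:[25/2,23] -> miss, prune
  N16 x:[6,31] y:[16,74/3] z:[9,24] -> hit [16,24], descend [11, 23]
    N11 x:[6,31] y:[16,58/3] z:[35/2,24] -> hit [35/2,58/3], descend [2, 15]
      N2 x:[21,31] y:[16,55/3] z:[37/2,47/2] -> miss, prune
      N15 x:[6,19] y:[17,58/3] z:[35/2,24] -> hit [35/2,19], descend [4, 31]
        N4 x:[15,19] y:[17,56/3] z:[35/2,45/2] -> hit [35/2,56/3], descend [13, 20]
          N13 x:[17,18] y:[17,56/3] z:[35/2,18] -> hit [35/2,18] leaf, test {P14@t=35/2}
          N20 x:[15,19] y:[18,56/3] z:[43/2,45/2] -> miss, prune
        N31 x:[6,11] y:[53/3,58/3] z:[45/2,24] -> miss, prune
    N23 x:[8,26] y:[21,74/3] z:[9,22] -> hit [21,22], descend [14, 18]
      N14 x:[9,19] y:[21,74/3] z:[9,17] -> miss, prune
      N18 x:[8,26] y:[64/3,24] z:[18,22] -> hit [64/3,22], descend [12, 19]
        N12 x:[8,9] y:[64/3,23] z:[18,39/2] -> miss, prune
        N19 x:[20,26] y:[68/3,24] z:[41/2,22] -> miss, prune

Summary -> nodes [0, 3, 7, 27, 34, 29, 16, 11, 2, 15, 4, 13, 20, 31, 23, 14, 18, 12, 19]; box-tests=19; leaf-entries=2; first=P8

== RESULT ==
2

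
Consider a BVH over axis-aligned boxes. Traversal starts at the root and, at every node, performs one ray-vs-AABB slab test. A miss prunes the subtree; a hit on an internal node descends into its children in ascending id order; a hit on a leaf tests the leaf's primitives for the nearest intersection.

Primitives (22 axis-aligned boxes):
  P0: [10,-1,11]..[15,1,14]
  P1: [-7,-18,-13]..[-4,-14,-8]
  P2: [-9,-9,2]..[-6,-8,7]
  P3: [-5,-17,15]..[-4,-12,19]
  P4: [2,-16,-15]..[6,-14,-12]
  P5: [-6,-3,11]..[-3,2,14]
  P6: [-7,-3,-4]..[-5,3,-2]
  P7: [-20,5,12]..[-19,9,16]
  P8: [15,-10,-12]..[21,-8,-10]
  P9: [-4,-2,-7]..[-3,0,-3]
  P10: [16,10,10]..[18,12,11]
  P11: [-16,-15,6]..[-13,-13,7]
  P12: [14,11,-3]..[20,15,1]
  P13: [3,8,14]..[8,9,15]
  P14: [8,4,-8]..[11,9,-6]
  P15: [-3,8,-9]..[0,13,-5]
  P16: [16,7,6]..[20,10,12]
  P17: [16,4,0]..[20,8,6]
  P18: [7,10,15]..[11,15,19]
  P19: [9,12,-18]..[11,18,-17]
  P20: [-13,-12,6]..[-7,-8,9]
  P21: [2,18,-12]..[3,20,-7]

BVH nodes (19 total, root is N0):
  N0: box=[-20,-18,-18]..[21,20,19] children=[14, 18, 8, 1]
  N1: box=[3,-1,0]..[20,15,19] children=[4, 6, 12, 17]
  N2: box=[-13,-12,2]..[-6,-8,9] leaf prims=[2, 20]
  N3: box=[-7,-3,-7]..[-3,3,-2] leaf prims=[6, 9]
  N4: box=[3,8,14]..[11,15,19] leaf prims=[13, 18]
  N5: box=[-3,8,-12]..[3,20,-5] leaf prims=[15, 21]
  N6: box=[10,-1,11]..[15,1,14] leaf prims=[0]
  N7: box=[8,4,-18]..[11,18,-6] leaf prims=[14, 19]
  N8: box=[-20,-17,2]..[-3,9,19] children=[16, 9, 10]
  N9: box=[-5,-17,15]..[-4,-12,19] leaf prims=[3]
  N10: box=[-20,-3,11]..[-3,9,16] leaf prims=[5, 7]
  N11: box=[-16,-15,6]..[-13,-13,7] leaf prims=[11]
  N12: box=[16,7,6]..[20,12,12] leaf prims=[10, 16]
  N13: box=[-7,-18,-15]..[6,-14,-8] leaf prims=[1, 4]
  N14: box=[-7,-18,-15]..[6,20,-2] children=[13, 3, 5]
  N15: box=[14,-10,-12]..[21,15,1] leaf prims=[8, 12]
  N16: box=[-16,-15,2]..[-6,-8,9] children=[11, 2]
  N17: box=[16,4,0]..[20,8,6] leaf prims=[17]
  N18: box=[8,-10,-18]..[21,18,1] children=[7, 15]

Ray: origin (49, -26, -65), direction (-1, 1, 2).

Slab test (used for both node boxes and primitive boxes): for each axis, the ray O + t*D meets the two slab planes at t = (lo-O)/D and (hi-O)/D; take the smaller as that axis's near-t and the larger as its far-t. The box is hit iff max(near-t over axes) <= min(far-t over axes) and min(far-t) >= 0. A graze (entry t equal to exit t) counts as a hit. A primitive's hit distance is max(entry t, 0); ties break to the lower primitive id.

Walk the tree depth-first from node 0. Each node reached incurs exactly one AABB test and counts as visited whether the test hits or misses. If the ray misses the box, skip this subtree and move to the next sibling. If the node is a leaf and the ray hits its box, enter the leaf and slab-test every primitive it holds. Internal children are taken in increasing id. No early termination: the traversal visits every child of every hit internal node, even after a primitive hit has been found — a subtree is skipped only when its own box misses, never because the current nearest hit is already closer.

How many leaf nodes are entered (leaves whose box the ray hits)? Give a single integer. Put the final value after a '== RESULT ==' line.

Trace the traversal:
N0 x:[28,69] y:[8,46] z:[47/2,42] -> hit [28,42], descend [1, 8, 14, 18]
  N1 x:[29,46] y:[25,41] z:[65/2,42] -> hit [65/2,41], descend [4, 6, 12, 17]
    N4 x:[38,46] y:[34,41] z:[79/2,42] -> hit [79/2,41] leaf, test {P13(miss), P18@t=40}
    N6 x:[34,39] y:[25,27] z:[38,79/2] -> miss, prune
    N12 x:[29,33] y:[33,38] z:[71/2,77/2] -> miss, prune
    N17 x:[29,33] y:[30,34] z:[65/2,71/2] -> hit [65/2,33] leaf, test {P17@t=65/2}
  N8 x:[52,69] y:[9,35] z:[67/2,42] -> miss, prune
  N14 x:[43,56] y:[8,46] z:[25,63/2] -> miss, prune
  N18 x:[28,41] y:[16,44] z:[47/2,33] -> hit [28,33], descend [7, 15]
    N7 x:[38,41] y:[30,44] z:[47/2,59/2] -> miss, prune
    N15 x:[28,35] y:[16,41] z:[53/2,33] -> hit [28,33] leaf, test {P8(miss), P12(miss)}

Summary -> nodes [0, 1, 4, 6, 12, 17, 8, 14, 18, 7, 15]; box-tests=11; leaf-entries=3; first=P17

== RESULT ==
3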